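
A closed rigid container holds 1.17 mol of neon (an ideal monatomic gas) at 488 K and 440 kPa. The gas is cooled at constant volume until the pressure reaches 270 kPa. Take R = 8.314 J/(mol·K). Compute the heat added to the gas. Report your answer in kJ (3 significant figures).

Constant volume ⇒ W = 0, so Q = ΔU = nCᵥΔT with Cᵥ = 3R/2 = 12.47 J/(mol·K).
At constant V, T₂/T₁ = P₂/P₁ ⇒ ΔT = T₁(P₂/P₁ − 1) = 488·(270/440 − 1) = -188.5 K.
ΔU = (1.17)(12.47)(-188.5) = -2751 J.

Q ≈ -2.75 kJ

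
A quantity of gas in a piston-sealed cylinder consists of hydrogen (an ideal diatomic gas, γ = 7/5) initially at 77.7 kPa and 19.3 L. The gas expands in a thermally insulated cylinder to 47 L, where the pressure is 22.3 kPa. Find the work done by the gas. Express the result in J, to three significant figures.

W ≈ 1130 J

Adiabatic: W = (P₁V₁ − P₂V₂)/(γ − 1) with γ = 7/5.
P₁V₁ = 1500 J, P₂V₂ = 1048 J.
W = (1500 − 1048) / 0.4 = 1129 J.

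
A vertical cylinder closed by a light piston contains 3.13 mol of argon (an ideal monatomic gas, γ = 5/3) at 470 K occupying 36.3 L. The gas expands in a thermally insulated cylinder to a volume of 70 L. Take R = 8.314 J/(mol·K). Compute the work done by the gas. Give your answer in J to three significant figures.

W ≈ 6500 J

Adiabatic: TV^(γ−1) = const with γ = 5/3.
T₂ = T₁ (V₁/V₂)^(γ−1) = 470 × (36.3/70)^0.667 = 470 × 0.6455 = 303.4 K.
W_by = nCᵥ(T₁ − T₂) = (3.13)(12.47)(470 − 303.4) = 6504 J.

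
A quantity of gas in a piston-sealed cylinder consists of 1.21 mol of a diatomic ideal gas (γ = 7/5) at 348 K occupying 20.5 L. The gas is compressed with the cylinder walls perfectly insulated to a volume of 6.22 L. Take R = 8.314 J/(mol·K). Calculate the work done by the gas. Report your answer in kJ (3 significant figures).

Adiabatic: TV^(γ−1) = const with γ = 7/5.
T₂ = T₁ (V₁/V₂)^(γ−1) = 348 × (20.5/6.22)^0.4 = 348 × 1.611 = 560.7 K.
W_by = nCᵥ(T₁ − T₂) = (1.21)(20.79)(348 − 560.7) = -5350 J.

W ≈ -5.35 kJ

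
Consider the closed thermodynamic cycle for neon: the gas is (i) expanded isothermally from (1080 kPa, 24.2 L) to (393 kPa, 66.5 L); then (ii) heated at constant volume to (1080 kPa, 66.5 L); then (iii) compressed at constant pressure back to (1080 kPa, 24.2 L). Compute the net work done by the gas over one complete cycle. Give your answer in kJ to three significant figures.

W_net ≈ -19.3 kJ

Leg (i): W = PᵢVᵢ ln(V_f/Vᵢ) = (26136) ln(66.5/24.2) = 26420 J.
Leg (ii): W = 0.
Leg (iii): W = PΔV = (1080)(24.2 − 66.5) = -45684 J.
W_net = 26420 − 45684 = -19264 J.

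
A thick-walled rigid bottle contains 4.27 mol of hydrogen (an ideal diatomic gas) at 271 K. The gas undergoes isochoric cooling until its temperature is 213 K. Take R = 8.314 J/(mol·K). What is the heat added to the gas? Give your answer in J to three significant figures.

Constant volume ⇒ W = 0, so Q = ΔU = nCᵥΔT with Cᵥ = 5R/2 = 20.79 J/(mol·K).
ΔU = (4.27)(20.79)(213 − 271) = -5148 J.

Q ≈ -5150 J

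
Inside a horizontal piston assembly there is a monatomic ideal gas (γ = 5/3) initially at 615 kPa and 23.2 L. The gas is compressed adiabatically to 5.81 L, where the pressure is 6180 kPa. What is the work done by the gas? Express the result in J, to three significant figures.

Adiabatic: W = (P₁V₁ − P₂V₂)/(γ − 1) with γ = 5/3.
P₁V₁ = 14268 J, P₂V₂ = 35906 J.
W = (14268 − 35906) / 0.6667 = -32457 J.

W ≈ -32500 J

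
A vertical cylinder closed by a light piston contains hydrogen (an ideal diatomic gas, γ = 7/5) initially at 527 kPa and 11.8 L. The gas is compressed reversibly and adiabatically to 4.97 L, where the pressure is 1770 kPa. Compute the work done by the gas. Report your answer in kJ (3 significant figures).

W ≈ -6.45 kJ

Adiabatic: W = (P₁V₁ − P₂V₂)/(γ − 1) with γ = 7/5.
P₁V₁ = 6219 J, P₂V₂ = 8797 J.
W = (6219 − 8797) / 0.4 = -6446 J.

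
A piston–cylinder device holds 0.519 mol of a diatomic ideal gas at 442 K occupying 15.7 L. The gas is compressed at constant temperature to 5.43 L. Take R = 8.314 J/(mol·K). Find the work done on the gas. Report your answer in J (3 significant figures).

W ≈ 2020 J

Isothermal: W = nRT ln(V₂/V₁).
W = (0.519)(8.314)(442) × ln(5.43/15.7)
  = 1907 × -1.062
W_by_gas = -2025 J; work on gas = −W_by = 2025 J.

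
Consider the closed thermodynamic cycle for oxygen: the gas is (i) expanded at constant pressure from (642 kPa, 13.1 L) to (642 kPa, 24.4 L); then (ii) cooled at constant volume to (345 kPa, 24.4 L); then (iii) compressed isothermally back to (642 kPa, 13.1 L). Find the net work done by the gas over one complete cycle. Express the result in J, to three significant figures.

W_net ≈ 2020 J

Leg (i): W = PΔV = (642)(24.4 − 13.1) = 7255 J.
Leg (ii): W = 0.
Leg (iii): W = PᵢVᵢ ln(V_f/Vᵢ) = (8418) ln(13.1/24.4) = -5236 J.
W_net = 7255 − 5236 = 2019 J.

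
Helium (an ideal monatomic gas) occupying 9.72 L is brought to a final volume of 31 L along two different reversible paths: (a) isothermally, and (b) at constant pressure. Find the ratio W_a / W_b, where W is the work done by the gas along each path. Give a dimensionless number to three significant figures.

Path (a) isothermal: W = P₁V₁ ln(V₂/V₁) → W_a/(P₁V₁) = 1.16.
Path (b) isobaric: W = P₁(V₂ − V₁) → W_b/(P₁V₁) = 2.189.
W_a / W_b = 1.16 / 2.189 = 0.5298.

W_a / W_b ≈ 0.530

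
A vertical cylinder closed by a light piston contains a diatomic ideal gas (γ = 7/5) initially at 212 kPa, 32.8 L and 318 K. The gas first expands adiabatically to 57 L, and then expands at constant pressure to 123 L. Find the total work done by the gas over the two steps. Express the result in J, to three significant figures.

W_total ≈ 9900 J

Step 1 (adiabatic): W = (P₁V₁ − P₂V₂)/(γ−1) = (6954 − 5575)/0.4 = 3448 J.
After step 1: P = 97.8 kPa, V = 57 L, T = 254.9 K.
Step 2 (isobaric): W = PΔV = (97.8 kPa)(123 − 57 L) = 6455 J.
W_total = 3448 + 6455 = 9902 J.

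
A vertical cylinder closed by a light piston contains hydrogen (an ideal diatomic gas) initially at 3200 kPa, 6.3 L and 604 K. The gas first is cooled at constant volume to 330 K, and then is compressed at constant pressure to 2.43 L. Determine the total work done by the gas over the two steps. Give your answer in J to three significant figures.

Step 1 (isochoric): W = 0 (constant volume).
After step 1: P = 1748 kPa (V unchanged).
Step 2 (isobaric): W = PΔV = (1748 kPa)(2.43 − 6.3 L) = -6766 J.
W_total = 0 − 6766 = -6766 J.

W_total ≈ -6770 J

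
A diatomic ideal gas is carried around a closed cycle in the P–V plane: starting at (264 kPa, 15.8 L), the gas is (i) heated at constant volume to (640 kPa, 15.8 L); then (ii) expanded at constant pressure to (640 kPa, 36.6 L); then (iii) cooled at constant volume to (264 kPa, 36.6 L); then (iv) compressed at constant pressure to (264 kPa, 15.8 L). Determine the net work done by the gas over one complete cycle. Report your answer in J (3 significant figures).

Constant-volume legs do no work.
W(ii) = (640)(36.6 − 15.8) = 13312 J; W(iv) = (264)(15.8 − 36.6) = -5491 J.
W_net = 13312 − 5491 = 7821 J (the clockwise enclosed area).

W_net ≈ 7820 J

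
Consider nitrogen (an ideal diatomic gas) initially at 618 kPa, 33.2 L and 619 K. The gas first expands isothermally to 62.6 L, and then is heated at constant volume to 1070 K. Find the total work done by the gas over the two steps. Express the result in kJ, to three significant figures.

W_total ≈ 13.0 kJ

Step 1 (isothermal): W = P₁V₁ ln(V₂/V₁) = (20518) ln(62.6/33.2) = 13013 J.
Step 2 (isochoric): W = 0 (constant volume).
W_total = 13013 + 0 = 13013 J.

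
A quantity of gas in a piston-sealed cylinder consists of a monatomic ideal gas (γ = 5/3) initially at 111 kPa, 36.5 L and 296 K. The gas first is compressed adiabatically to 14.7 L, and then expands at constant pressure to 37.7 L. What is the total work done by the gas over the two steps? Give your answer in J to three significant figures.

W_total ≈ 6560 J

Step 1 (adiabatic): W = (P₁V₁ − P₂V₂)/(γ−1) = (4052 − 7429)/0.667 = -5066 J.
After step 1: P = 505.4 kPa, V = 14.7 L, T = 542.8 K.
Step 2 (isobaric): W = PΔV = (505.4 kPa)(37.7 − 14.7 L) = 11624 J.
W_total = -5066 + 11624 = 6557 J.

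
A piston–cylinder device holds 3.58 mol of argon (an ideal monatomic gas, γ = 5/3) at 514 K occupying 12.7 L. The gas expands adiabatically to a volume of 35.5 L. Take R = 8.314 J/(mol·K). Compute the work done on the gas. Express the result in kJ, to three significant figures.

Adiabatic: TV^(γ−1) = const with γ = 5/3.
T₂ = T₁ (V₁/V₂)^(γ−1) = 514 × (12.7/35.5)^0.667 = 514 × 0.5039 = 259 K.
W_by = nCᵥ(T₁ − T₂) = (3.58)(12.47)(514 − 259) = 11384 J.
Work on gas = −W_by = -11384 J.

W ≈ -11.4 kJ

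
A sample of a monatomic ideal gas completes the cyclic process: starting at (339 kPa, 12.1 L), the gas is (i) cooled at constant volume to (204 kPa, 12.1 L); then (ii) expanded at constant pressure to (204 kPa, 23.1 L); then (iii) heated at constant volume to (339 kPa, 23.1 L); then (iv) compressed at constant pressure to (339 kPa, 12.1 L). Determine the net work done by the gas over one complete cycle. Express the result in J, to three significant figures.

Constant-volume legs do no work.
W(ii) = (204)(23.1 − 12.1) = 2244 J; W(iv) = (339)(12.1 − 23.1) = -3729 J.
W_net = 2244 − 3729 = -1485 J (the counter-clockwise enclosed area).

W_net ≈ -1480 J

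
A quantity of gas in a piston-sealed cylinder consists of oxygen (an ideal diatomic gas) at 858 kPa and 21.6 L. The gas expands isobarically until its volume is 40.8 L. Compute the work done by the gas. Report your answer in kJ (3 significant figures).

Isobaric: W = P ΔV.
W = (858 kPa)(40.8 − 21.6 L) = (858)(19.2) = 16474 J.

W ≈ 16.5 kJ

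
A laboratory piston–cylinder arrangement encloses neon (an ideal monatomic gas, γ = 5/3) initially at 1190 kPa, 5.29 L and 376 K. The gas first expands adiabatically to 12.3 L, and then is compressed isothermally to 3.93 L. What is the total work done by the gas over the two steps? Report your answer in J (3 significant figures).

W_total ≈ -29.9 J

Step 1 (adiabatic): W = (P₁V₁ − P₂V₂)/(γ−1) = (6295 − 3587)/0.667 = 4063 J.
After step 1: P = 291.6 kPa, V = 12.3 L, T = 214.2 K.
Step 2 (isothermal): W = P₁V₁ ln(V₂/V₁) = (3587) ln(3.93/12.3) = -4092 J.
W_total = 4063 − 4092 = -29.85 J.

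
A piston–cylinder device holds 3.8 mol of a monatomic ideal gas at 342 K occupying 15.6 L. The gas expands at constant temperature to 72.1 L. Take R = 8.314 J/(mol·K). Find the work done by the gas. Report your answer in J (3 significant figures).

W ≈ 16500 J

Isothermal: W = nRT ln(V₂/V₁).
W = (3.8)(8.314)(342) × ln(72.1/15.6)
  = 10805 × 1.531
W_by_gas = 16540 J.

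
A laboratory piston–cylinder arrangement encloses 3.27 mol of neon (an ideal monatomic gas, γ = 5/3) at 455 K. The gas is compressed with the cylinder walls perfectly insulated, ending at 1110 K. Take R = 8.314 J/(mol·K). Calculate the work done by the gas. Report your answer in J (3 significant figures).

Adiabatic ⇒ Q = 0, so W_by = −ΔU = nCᵥ(T₁ − T₂).
Cᵥ = 3R/2 = 12.47 J/(mol·K).
W = (3.27)(12.47)(455 − 1110) = -26711 J.

W ≈ -26700 J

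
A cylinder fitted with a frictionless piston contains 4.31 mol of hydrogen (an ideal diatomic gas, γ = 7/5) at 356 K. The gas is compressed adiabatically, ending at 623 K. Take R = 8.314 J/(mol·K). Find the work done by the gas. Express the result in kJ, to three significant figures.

Adiabatic ⇒ Q = 0, so W_by = −ΔU = nCᵥ(T₁ − T₂).
Cᵥ = 5R/2 = 20.79 J/(mol·K).
W = (4.31)(20.79)(356 − 623) = -23919 J.

W ≈ -23.9 kJ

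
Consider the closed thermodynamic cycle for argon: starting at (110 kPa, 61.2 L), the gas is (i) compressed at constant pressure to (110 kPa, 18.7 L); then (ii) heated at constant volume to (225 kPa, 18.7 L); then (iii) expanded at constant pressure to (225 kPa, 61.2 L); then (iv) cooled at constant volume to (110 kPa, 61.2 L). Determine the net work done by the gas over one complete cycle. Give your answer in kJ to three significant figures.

Constant-volume legs do no work.
W(i) = (110)(18.7 − 61.2) = -4675 J; W(iii) = (225)(61.2 − 18.7) = 9562 J.
W_net = -4675 + 9562 = 4888 J (the clockwise enclosed area).

W_net ≈ 4.89 kJ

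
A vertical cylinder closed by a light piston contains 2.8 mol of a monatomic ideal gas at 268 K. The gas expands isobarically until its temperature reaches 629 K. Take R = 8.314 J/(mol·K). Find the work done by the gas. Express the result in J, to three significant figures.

Isobaric: W = P ΔV = nR ΔT.
W = (2.8)(8.314)(629 − 268) = 8404 J.

W ≈ 8400 J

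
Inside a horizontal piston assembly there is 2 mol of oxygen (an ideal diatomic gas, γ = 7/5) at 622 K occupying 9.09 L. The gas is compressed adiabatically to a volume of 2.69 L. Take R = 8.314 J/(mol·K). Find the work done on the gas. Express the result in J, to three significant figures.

W ≈ 16200 J

Adiabatic: TV^(γ−1) = const with γ = 7/5.
T₂ = T₁ (V₁/V₂)^(γ−1) = 622 × (9.09/2.69)^0.4 = 622 × 1.628 = 1012 K.
W_by = nCᵥ(T₁ − T₂) = (2)(20.79)(622 − 1012) = -16225 J.
Work on gas = −W_by = 16225 J.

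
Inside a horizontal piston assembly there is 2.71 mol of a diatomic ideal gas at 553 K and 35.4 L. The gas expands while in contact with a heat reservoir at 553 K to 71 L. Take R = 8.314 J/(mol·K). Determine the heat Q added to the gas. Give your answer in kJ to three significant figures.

Q ≈ 8.67 kJ

Isothermal ⇒ ΔU = 0, so Q = W = nRT ln(V₂/V₁).
Q = (2.71)(8.314)(553) ln(71/35.4) = 12460 × 0.696 = 8671 J.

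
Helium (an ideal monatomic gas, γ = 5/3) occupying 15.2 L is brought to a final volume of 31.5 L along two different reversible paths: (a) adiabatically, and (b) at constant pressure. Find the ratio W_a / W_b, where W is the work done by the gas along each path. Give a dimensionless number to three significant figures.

Path (a) adiabatic: W = P₁V₁(1 − (V₁/V₂)^(γ−1))/(γ−1) → W_a/(P₁V₁) = 0.5772.
Path (b) isobaric: W = P₁(V₂ − V₁) → W_b/(P₁V₁) = 1.072.
W_a / W_b = 0.5772 / 1.072 = 0.5382.

W_a / W_b ≈ 0.538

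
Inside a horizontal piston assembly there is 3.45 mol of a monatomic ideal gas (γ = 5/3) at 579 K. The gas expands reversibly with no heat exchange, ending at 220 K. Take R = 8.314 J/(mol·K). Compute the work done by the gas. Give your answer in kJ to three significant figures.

Adiabatic ⇒ Q = 0, so W_by = −ΔU = nCᵥ(T₁ − T₂).
Cᵥ = 3R/2 = 12.47 J/(mol·K).
W = (3.45)(12.47)(579 − 220) = 15446 J.

W ≈ 15.4 kJ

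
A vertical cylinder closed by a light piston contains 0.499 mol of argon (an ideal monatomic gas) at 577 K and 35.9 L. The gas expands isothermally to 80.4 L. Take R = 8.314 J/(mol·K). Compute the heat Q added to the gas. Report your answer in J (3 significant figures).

Isothermal ⇒ ΔU = 0, so Q = W = nRT ln(V₂/V₁).
Q = (0.499)(8.314)(577) ln(80.4/35.9) = 2394 × 0.8063 = 1930 J.

Q ≈ 1930 J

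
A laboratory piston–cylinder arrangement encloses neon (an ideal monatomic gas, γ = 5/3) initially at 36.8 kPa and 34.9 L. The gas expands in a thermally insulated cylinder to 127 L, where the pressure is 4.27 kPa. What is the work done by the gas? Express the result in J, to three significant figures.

W ≈ 1110 J

Adiabatic: W = (P₁V₁ − P₂V₂)/(γ − 1) with γ = 5/3.
P₁V₁ = 1284 J, P₂V₂ = 542.3 J.
W = (1284 − 542.3) / 0.6667 = 1113 J.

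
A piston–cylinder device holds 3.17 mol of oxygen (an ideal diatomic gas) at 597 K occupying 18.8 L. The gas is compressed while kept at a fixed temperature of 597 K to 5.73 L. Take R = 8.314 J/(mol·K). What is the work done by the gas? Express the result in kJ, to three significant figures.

W ≈ -18.7 kJ

Isothermal: W = nRT ln(V₂/V₁).
W = (3.17)(8.314)(597) × ln(5.73/18.8)
  = 15734 × -1.188
W_by_gas = -18694 J.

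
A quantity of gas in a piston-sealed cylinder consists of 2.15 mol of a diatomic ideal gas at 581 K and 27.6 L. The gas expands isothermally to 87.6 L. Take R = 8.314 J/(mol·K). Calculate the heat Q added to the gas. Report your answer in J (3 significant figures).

Isothermal ⇒ ΔU = 0, so Q = W = nRT ln(V₂/V₁).
Q = (2.15)(8.314)(581) ln(87.6/27.6) = 10385 × 1.155 = 11995 J.

Q ≈ 12000 J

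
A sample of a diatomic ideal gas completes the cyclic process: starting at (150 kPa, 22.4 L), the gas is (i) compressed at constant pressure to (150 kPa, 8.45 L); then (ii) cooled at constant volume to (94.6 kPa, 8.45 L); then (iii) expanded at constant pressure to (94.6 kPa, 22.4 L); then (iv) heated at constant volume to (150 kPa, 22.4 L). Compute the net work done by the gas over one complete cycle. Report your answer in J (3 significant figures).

Constant-volume legs do no work.
W(i) = (150)(8.45 − 22.4) = -2092 J; W(iii) = (94.6)(22.4 − 8.45) = 1320 J.
W_net = -2092 + 1320 = -772.8 J (the counter-clockwise enclosed area).

W_net ≈ -773 J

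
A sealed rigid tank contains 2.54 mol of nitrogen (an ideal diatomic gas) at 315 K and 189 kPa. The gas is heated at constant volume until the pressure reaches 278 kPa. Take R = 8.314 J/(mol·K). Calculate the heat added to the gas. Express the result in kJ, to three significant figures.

Q ≈ 7.83 kJ

Constant volume ⇒ W = 0, so Q = ΔU = nCᵥΔT with Cᵥ = 5R/2 = 20.79 J/(mol·K).
At constant V, T₂/T₁ = P₂/P₁ ⇒ ΔT = T₁(P₂/P₁ − 1) = 315·(278/189 − 1) = 148.3 K.
ΔU = (2.54)(20.79)(148.3) = 7831 J.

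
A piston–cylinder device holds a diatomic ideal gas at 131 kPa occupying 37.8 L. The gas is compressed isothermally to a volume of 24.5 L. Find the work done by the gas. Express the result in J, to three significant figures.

Isothermal: W = nRT ln(V₂/V₁) = P₁V₁ ln(V₂/V₁).
P₁V₁ = (131 kPa)(37.8 L) = 4952 J.
W = 4952 × ln(24.5/37.8) = 4952 × -0.4336
W_by_gas = -2147 J.

W ≈ -2150 J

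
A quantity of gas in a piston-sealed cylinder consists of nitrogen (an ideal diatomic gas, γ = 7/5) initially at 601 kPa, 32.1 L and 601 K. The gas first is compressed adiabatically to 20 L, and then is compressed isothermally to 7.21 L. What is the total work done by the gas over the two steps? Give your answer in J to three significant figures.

Step 1 (adiabatic): W = (P₁V₁ − P₂V₂)/(γ−1) = (19292 − 23311)/0.4 = -10048 J.
After step 1: P = 1166 kPa, V = 20 L, T = 726.2 K.
Step 2 (isothermal): W = P₁V₁ ln(V₂/V₁) = (23311) ln(7.21/20) = -23784 J.
W_total = -10048 − 23784 = -33832 J.

W_total ≈ -33800 J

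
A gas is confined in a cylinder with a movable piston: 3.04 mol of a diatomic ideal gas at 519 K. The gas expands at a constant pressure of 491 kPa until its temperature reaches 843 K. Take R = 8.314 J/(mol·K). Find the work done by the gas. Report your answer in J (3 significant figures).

W ≈ 8190 J

Isobaric: W = P ΔV = nR ΔT.
W = (3.04)(8.314)(843 − 519) = 8189 J.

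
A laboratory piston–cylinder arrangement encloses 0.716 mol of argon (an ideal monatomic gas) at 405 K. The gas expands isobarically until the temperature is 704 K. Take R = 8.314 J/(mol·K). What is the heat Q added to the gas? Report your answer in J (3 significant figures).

Q ≈ 4450 J

Isobaric: W = nRΔT = (0.716)(8.314)(299) = 1780 J.
ΔU = nCᵥΔT with Cᵥ = 3R/2: ΔU = (0.716)(12.47)(299) = 2670 J.
Q = ΔU + W = 2670 + 1780 = 4450 J.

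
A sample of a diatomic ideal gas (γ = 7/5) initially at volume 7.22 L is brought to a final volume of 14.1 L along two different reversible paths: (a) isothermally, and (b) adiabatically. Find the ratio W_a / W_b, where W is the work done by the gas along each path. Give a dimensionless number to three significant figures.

Path (a) isothermal: W = P₁V₁ ln(V₂/V₁) → W_a/(P₁V₁) = 0.6693.
Path (b) adiabatic: W = P₁V₁(1 − (V₁/V₂)^(γ−1))/(γ−1) → W_b/(P₁V₁) = 0.5872.
W_a / W_b = 0.6693 / 0.5872 = 1.14.

W_a / W_b ≈ 1.14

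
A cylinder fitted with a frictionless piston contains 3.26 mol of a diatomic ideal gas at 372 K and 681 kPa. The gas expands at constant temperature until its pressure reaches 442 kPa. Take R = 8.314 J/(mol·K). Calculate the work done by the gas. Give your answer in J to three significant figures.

W ≈ 4360 J

Isothermal process: W = nRT ln(V₂/V₁) = nRT ln(P₁/P₂).
W = (3.26)(8.314)(372) × ln(681/442)
  = 10083 × ln(1.541) = 10083 × 0.4323
W_by_gas = 4358 J.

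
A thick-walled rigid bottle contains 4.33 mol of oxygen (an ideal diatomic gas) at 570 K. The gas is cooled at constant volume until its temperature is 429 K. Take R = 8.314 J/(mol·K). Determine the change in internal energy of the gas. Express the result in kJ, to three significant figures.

Constant volume ⇒ W = 0, so Q = ΔU = nCᵥΔT with Cᵥ = 5R/2 = 20.79 J/(mol·K).
ΔU = (4.33)(20.79)(429 − 570) = -12690 J.

ΔU ≈ -12.7 kJ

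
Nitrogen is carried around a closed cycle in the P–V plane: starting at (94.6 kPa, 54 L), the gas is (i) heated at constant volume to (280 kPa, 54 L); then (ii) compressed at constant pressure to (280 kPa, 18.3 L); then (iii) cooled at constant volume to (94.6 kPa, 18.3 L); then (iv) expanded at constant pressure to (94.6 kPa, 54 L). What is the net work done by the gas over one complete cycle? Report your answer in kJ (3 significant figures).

W_net ≈ -6.62 kJ

Constant-volume legs do no work.
W(ii) = (280)(18.3 − 54) = -9996 J; W(iv) = (94.6)(54 − 18.3) = 3377 J.
W_net = -9996 + 3377 = -6619 J (the counter-clockwise enclosed area).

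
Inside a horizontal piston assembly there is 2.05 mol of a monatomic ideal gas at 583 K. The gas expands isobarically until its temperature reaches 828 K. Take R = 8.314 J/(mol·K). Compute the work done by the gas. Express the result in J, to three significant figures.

Isobaric: W = P ΔV = nR ΔT.
W = (2.05)(8.314)(828 − 583) = 4176 J.

W ≈ 4180 J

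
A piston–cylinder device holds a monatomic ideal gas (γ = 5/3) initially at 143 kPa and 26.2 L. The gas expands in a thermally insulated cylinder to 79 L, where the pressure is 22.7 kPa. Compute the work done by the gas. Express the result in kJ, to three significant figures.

W ≈ 2.93 kJ

Adiabatic: W = (P₁V₁ − P₂V₂)/(γ − 1) with γ = 5/3.
P₁V₁ = 3747 J, P₂V₂ = 1793 J.
W = (3747 − 1793) / 0.6667 = 2930 J.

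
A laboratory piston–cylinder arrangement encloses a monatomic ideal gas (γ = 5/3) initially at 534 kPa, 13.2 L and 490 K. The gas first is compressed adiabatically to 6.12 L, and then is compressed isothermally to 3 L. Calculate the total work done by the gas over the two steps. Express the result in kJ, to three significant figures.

Step 1 (adiabatic): W = (P₁V₁ − P₂V₂)/(γ−1) = (7049 − 11767)/0.667 = -7077 J.
After step 1: P = 1923 kPa, V = 6.12 L, T = 818 K.
Step 2 (isothermal): W = P₁V₁ ln(V₂/V₁) = (11767) ln(3/6.12) = -8389 J.
W_total = -7077 − 8389 = -15466 J.

W_total ≈ -15.5 kJ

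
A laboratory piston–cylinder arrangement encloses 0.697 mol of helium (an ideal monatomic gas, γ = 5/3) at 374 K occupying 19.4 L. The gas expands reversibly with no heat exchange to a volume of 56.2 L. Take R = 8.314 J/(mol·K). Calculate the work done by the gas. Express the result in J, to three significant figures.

Adiabatic: TV^(γ−1) = const with γ = 5/3.
T₂ = T₁ (V₁/V₂)^(γ−1) = 374 × (19.4/56.2)^0.667 = 374 × 0.4921 = 184 K.
W_by = nCᵥ(T₁ − T₂) = (0.697)(12.47)(374 − 184) = 1651 J.

W ≈ 1650 J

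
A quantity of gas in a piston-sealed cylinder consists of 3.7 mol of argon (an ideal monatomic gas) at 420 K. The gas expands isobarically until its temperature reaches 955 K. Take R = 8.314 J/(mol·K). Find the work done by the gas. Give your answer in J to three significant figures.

Isobaric: W = P ΔV = nR ΔT.
W = (3.7)(8.314)(955 − 420) = 16458 J.

W ≈ 16500 J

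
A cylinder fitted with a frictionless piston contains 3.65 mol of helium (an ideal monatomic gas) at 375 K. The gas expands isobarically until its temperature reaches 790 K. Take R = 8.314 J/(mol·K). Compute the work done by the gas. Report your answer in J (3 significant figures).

W ≈ 12600 J

Isobaric: W = P ΔV = nR ΔT.
W = (3.65)(8.314)(790 − 375) = 12594 J.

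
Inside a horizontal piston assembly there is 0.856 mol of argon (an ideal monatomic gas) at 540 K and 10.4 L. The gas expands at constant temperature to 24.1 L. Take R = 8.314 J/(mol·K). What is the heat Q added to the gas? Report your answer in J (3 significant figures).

Q ≈ 3230 J

Isothermal ⇒ ΔU = 0, so Q = W = nRT ln(V₂/V₁).
Q = (0.856)(8.314)(540) ln(24.1/10.4) = 3843 × 0.8404 = 3230 J.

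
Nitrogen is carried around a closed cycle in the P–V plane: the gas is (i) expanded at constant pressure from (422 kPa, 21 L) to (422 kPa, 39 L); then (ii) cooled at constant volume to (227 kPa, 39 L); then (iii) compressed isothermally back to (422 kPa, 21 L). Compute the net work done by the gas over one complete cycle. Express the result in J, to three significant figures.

Leg (i): W = PΔV = (422)(39 − 21) = 7596 J.
Leg (ii): W = 0.
Leg (iii): W = PᵢVᵢ ln(V_f/Vᵢ) = (8853) ln(21/39) = -5480 J.
W_net = 7596 − 5480 = 2116 J.

W_net ≈ 2120 J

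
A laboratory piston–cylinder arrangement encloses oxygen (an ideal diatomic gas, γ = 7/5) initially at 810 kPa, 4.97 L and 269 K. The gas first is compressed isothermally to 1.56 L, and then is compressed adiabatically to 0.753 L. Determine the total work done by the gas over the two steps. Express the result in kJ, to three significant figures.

Step 1 (isothermal): W = P₁V₁ ln(V₂/V₁) = (4026) ln(1.56/4.97) = -4665 J.
After step 1: P = 2581 kPa, V = 1.56 L, T = 269 K.
Step 2 (adiabatic): W = (P₁V₁ − P₂V₂)/(γ−1) = (4026 − 5387)/0.4 = -3404 J.
W_total = -4665 − 3404 = -8069 J.

W_total ≈ -8.07 kJ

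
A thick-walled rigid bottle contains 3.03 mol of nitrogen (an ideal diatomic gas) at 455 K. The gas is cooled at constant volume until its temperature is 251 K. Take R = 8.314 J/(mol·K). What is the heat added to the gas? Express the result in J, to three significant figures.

Constant volume ⇒ W = 0, so Q = ΔU = nCᵥΔT with Cᵥ = 5R/2 = 20.79 J/(mol·K).
ΔU = (3.03)(20.79)(251 − 455) = -12848 J.

Q ≈ -12800 J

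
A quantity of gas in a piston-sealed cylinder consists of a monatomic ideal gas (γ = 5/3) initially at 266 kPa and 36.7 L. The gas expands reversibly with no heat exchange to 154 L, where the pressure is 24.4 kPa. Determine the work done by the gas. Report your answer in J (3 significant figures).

W ≈ 9010 J

Adiabatic: W = (P₁V₁ − P₂V₂)/(γ − 1) with γ = 5/3.
P₁V₁ = 9762 J, P₂V₂ = 3758 J.
W = (9762 − 3758) / 0.6667 = 9007 J.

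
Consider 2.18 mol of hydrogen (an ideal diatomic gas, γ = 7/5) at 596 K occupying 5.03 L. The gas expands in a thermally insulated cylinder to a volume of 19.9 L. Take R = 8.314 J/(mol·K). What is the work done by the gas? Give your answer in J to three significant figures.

W ≈ 11400 J

Adiabatic: TV^(γ−1) = const with γ = 7/5.
T₂ = T₁ (V₁/V₂)^(γ−1) = 596 × (5.03/19.9)^0.4 = 596 × 0.5769 = 343.8 K.
W_by = nCᵥ(T₁ − T₂) = (2.18)(20.79)(596 − 343.8) = 11427 J.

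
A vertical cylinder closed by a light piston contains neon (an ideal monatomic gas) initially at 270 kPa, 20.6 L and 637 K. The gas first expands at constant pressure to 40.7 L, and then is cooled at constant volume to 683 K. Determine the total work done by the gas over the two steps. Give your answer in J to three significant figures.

W_total ≈ 5430 J

Step 1 (isobaric): W = PΔV = (270 kPa)(40.7 − 20.6 L) = 5427 J.
Step 2 (isochoric): W = 0 (constant volume).
W_total = 5427 + 0 = 5427 J.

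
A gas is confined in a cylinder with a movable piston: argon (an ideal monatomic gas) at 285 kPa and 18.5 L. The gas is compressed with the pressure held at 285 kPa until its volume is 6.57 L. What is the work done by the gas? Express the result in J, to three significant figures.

W ≈ -3400 J

Isobaric: W = P ΔV.
W = (285 kPa)(6.57 − 18.5 L) = (285)(-11.93) = -3400 J.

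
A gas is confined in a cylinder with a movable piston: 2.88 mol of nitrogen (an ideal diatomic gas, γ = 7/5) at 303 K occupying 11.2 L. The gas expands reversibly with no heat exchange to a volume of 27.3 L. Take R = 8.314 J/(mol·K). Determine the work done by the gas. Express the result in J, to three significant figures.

W ≈ 5440 J

Adiabatic: TV^(γ−1) = const with γ = 7/5.
T₂ = T₁ (V₁/V₂)^(γ−1) = 303 × (11.2/27.3)^0.4 = 303 × 0.7002 = 212.2 K.
W_by = nCᵥ(T₁ − T₂) = (2.88)(20.79)(303 − 212.2) = 5438 J.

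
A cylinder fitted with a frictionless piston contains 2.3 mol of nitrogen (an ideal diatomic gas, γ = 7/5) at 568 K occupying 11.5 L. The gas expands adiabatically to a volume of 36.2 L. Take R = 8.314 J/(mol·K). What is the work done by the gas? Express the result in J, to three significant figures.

W ≈ 9990 J

Adiabatic: TV^(γ−1) = const with γ = 7/5.
T₂ = T₁ (V₁/V₂)^(γ−1) = 568 × (11.5/36.2)^0.4 = 568 × 0.6321 = 359 K.
W_by = nCᵥ(T₁ − T₂) = (2.3)(20.79)(568 − 359) = 9989 J.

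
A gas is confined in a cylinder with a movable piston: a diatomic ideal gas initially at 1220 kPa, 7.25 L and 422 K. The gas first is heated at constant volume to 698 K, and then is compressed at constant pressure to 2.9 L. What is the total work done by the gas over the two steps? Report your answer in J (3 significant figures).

W_total ≈ -8780 J

Step 1 (isochoric): W = 0 (constant volume).
After step 1: P = 2018 kPa (V unchanged).
Step 2 (isobaric): W = PΔV = (2018 kPa)(2.9 − 7.25 L) = -8778 J.
W_total = 0 − 8778 = -8778 J.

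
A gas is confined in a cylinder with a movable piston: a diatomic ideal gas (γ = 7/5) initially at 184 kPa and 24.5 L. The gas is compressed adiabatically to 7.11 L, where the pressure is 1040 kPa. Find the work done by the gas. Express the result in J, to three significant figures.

Adiabatic: W = (P₁V₁ − P₂V₂)/(γ − 1) with γ = 7/5.
P₁V₁ = 4508 J, P₂V₂ = 7394 J.
W = (4508 − 7394) / 0.4 = -7216 J.

W ≈ -7220 J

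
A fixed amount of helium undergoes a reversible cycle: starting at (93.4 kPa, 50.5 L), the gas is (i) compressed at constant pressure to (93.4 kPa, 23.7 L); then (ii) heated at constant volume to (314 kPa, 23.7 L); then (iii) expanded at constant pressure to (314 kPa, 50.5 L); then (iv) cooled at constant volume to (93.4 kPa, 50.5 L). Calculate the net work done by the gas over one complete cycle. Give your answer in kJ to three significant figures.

Constant-volume legs do no work.
W(i) = (93.4)(23.7 − 50.5) = -2503 J; W(iii) = (314)(50.5 − 23.7) = 8415 J.
W_net = -2503 + 8415 = 5912 J (the clockwise enclosed area).

W_net ≈ 5.91 kJ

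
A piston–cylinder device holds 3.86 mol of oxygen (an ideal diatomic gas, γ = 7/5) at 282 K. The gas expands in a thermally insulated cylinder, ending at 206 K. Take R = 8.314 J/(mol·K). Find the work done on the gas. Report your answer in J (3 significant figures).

Adiabatic ⇒ Q = 0, so W_by = −ΔU = nCᵥ(T₁ − T₂).
Cᵥ = 5R/2 = 20.79 J/(mol·K).
W = (3.86)(20.79)(282 − 206) = 6097 J.
Work on gas = −W_by = -6097 J.

W ≈ -6100 J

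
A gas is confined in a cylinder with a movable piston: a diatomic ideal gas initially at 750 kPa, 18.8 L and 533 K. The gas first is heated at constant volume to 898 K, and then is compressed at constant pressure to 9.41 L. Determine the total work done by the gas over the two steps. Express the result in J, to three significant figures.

W_total ≈ -11900 J

Step 1 (isochoric): W = 0 (constant volume).
After step 1: P = 1264 kPa (V unchanged).
Step 2 (isobaric): W = PΔV = (1264 kPa)(9.41 − 18.8 L) = -11865 J.
W_total = 0 − 11865 = -11865 J.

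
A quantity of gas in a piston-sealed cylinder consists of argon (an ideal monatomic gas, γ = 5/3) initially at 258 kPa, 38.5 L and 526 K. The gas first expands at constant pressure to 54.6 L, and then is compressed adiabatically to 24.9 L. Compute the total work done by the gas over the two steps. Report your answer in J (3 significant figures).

Step 1 (isobaric): W = PΔV = (258 kPa)(54.6 − 38.5 L) = 4154 J.
After step 1: P = 258 kPa, V = 54.6 L, T = 746 K.
Step 2 (adiabatic): W = (P₁V₁ − P₂V₂)/(γ−1) = (14087 − 23776)/0.667 = -14534 J.
W_total = 4154 − 14534 = -10380 J.

W_total ≈ -10400 J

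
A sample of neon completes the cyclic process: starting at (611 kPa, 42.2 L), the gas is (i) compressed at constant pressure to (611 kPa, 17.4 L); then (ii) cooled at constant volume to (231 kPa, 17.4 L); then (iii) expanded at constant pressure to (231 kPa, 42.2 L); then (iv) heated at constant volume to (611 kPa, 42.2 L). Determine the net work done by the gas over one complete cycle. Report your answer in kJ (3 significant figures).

W_net ≈ -9.42 kJ

Constant-volume legs do no work.
W(i) = (611)(17.4 − 42.2) = -15153 J; W(iii) = (231)(42.2 − 17.4) = 5729 J.
W_net = -15153 + 5729 = -9424 J (the counter-clockwise enclosed area).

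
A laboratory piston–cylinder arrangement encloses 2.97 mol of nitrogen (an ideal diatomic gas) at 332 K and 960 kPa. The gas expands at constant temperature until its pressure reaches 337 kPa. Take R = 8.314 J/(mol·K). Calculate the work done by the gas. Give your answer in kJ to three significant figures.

Isothermal process: W = nRT ln(V₂/V₁) = nRT ln(P₁/P₂).
W = (2.97)(8.314)(332) × ln(960/337)
  = 8198 × ln(2.849) = 8198 × 1.047
W_by_gas = 8582 J.

W ≈ 8.58 kJ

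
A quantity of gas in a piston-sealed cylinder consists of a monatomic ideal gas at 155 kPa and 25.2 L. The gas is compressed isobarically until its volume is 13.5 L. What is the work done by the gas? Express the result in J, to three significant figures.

Isobaric: W = P ΔV.
W = (155 kPa)(13.5 − 25.2 L) = (155)(-11.7) = -1814 J.

W ≈ -1810 J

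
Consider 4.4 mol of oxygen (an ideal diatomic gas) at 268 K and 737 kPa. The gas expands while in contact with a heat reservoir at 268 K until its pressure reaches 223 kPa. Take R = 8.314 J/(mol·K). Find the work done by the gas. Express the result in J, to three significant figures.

Isothermal process: W = nRT ln(V₂/V₁) = nRT ln(P₁/P₂).
W = (4.4)(8.314)(268) × ln(737/223)
  = 9804 × ln(3.305) = 9804 × 1.195
W_by_gas = 11720 J.

W ≈ 11700 J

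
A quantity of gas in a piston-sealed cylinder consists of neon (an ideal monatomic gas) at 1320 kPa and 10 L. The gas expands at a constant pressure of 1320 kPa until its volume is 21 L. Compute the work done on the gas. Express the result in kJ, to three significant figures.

Isobaric: W = P ΔV.
W = (1320 kPa)(21 − 10 L) = (1320)(11) = 14520 J.
Work on gas = −W_by = -14520 J.

W ≈ -14.5 kJ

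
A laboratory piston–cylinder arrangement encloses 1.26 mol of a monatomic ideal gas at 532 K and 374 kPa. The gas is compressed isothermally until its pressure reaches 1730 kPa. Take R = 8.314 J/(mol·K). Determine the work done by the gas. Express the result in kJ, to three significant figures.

Isothermal process: W = nRT ln(V₂/V₁) = nRT ln(P₁/P₂).
W = (1.26)(8.314)(532) × ln(374/1730)
  = 5573 × ln(0.2162) = 5573 × -1.532
W_by_gas = -8536 J.

W ≈ -8.54 kJ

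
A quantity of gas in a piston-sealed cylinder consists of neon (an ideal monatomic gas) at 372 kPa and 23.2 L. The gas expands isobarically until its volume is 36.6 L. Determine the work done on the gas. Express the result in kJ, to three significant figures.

Isobaric: W = P ΔV.
W = (372 kPa)(36.6 − 23.2 L) = (372)(13.4) = 4985 J.
Work on gas = −W_by = -4985 J.

W ≈ -4.98 kJ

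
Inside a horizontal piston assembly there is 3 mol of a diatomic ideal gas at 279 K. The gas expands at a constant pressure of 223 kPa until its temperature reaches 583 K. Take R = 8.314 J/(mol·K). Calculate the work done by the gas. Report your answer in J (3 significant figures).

W ≈ 7580 J

Isobaric: W = P ΔV = nR ΔT.
W = (3)(8.314)(583 − 279) = 7582 J.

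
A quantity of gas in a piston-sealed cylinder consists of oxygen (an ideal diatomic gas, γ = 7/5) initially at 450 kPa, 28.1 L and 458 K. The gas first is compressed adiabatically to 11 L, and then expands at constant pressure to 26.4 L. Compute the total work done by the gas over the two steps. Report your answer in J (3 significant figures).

Step 1 (adiabatic): W = (P₁V₁ − P₂V₂)/(γ−1) = (12645 − 18401)/0.4 = -14390 J.
After step 1: P = 1673 kPa, V = 11 L, T = 666.5 K.
Step 2 (isobaric): W = PΔV = (1673 kPa)(26.4 − 11 L) = 25762 J.
W_total = -14390 + 25762 = 11371 J.

W_total ≈ 11400 J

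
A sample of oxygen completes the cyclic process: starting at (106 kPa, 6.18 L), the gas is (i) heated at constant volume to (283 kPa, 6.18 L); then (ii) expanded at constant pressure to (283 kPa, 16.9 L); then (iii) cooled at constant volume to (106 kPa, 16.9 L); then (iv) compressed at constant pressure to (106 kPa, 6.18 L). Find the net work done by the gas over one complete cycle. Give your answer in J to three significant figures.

W_net ≈ 1900 J

Constant-volume legs do no work.
W(ii) = (283)(16.9 − 6.18) = 3034 J; W(iv) = (106)(6.18 − 16.9) = -1136 J.
W_net = 3034 − 1136 = 1897 J (the clockwise enclosed area).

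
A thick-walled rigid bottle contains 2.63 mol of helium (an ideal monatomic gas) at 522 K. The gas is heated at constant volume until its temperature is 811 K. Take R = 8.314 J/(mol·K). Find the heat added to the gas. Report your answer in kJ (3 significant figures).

Q ≈ 9.48 kJ

Constant volume ⇒ W = 0, so Q = ΔU = nCᵥΔT with Cᵥ = 3R/2 = 12.47 J/(mol·K).
ΔU = (2.63)(12.47)(811 − 522) = 9479 J.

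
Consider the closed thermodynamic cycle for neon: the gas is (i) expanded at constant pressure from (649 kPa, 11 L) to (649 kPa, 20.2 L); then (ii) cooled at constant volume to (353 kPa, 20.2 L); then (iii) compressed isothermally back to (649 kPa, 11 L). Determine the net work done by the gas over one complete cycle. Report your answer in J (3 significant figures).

Leg (i): W = PΔV = (649)(20.2 − 11) = 5971 J.
Leg (ii): W = 0.
Leg (iii): W = PᵢVᵢ ln(V_f/Vᵢ) = (7131) ln(11/20.2) = -4334 J.
W_net = 5971 − 4334 = 1637 J.

W_net ≈ 1640 J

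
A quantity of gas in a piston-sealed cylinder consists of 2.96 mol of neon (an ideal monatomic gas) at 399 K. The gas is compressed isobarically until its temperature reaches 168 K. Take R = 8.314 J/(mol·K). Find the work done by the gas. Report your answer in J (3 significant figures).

W ≈ -5680 J

Isobaric: W = P ΔV = nR ΔT.
W = (2.96)(8.314)(168 − 399) = -5685 J.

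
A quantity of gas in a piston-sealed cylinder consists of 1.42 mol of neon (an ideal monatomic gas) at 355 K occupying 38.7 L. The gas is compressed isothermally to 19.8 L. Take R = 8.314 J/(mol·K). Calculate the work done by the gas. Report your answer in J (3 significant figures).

Isothermal: W = nRT ln(V₂/V₁).
W = (1.42)(8.314)(355) × ln(19.8/38.7)
  = 4191 × -0.6702
W_by_gas = -2809 J.

W ≈ -2810 J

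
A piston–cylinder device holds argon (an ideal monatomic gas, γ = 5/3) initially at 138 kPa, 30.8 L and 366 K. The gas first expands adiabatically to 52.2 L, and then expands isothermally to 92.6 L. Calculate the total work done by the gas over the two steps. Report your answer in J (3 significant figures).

Step 1 (adiabatic): W = (P₁V₁ − P₂V₂)/(γ−1) = (4250 − 2990)/0.667 = 1890 J.
After step 1: P = 57.28 kPa, V = 52.2 L, T = 257.5 K.
Step 2 (isothermal): W = P₁V₁ ln(V₂/V₁) = (2990) ln(92.6/52.2) = 1714 J.
W_total = 1890 + 1714 = 3604 J.

W_total ≈ 3600 J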